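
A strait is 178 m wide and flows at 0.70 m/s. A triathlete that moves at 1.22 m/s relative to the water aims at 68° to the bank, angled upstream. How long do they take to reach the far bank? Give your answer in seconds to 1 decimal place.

157.4 s

The component of the triathlete's velocity perpendicular to the bank is 1.22 × sin 68° = 1.131 m/s.
The current is parallel to the bank, so it does not affect the crossing time.
Time = 178 / 1.131 = 157.360 s.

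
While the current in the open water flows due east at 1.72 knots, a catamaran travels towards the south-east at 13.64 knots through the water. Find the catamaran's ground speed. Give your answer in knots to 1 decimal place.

14.9 knots

Taking east as x and north as y: velocity relative to the water = (9.645, -9.645) knots; the water relative to ground = (1.720, 0.000) knots.
Velocity relative to ground = (9.645, -9.645) + (1.720, 0.000) = (11.365, -9.645) knots.
Speed = |(11.365, -9.645)| = 14.906 knots.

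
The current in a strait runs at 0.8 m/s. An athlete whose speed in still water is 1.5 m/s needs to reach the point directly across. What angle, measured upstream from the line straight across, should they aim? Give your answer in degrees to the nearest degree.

32°

To cancel the current, the upstream component of the athlete's velocity must equal the flow: 1.5 sin θ = 0.8.
sin θ = 0.8 / 1.5 = 0.5333.
θ = arcsin(0.5333) = 32.231°.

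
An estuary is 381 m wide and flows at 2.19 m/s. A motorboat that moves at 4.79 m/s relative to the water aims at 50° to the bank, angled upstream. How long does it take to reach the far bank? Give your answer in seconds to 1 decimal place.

The component of the motorboat's velocity perpendicular to the bank is 4.79 × sin 50° = 3.669 m/s.
Only the cross-stream component determines the crossing time; the current contributes nothing perpendicular to the bank.
Time = 381 / 3.669 = 103.833 s.

103.8 s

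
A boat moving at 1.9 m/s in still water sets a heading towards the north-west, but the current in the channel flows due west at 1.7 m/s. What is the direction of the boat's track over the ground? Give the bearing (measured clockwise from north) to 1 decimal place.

293.8°

Taking east as x and north as y: velocity relative to the water = (-1.344, 1.344) m/s; the water relative to ground = (-1.700, 0.000) m/s.
Velocity relative to ground = (-1.344, 1.344) + (-1.700, 0.000) = (-3.044, 1.344) m/s.
Bearing = atan2(-3.04, 1.34) = 293.82° clockwise from north.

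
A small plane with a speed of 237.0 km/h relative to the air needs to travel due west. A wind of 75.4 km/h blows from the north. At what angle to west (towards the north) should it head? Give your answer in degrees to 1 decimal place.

18.6°

The wind pushes perpendicular to the desired track; the heading must have a component into the wind equal to 75.4 km/h: 237.0 sin θ = 75.4.
sin θ = 0.3181, so θ = 18.551°.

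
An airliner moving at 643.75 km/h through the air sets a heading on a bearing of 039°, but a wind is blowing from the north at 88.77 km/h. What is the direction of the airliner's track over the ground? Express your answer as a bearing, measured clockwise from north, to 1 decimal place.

Taking east as x and north as y: velocity relative to the air = (405.125, 500.288) km/h; the air relative to ground = (0.000, -88.770) km/h.
Velocity relative to ground = (405.125, 500.288) + (0.000, -88.770) = (405.125, 411.518) km/h.
Bearing = atan2(405.13, 411.52) = 44.55° clockwise from north.

044.6°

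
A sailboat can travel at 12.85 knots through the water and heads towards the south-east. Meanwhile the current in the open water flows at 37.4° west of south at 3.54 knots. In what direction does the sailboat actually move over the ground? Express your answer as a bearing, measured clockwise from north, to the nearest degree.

150°

Taking east as x and north as y: velocity relative to the water = (9.086, -9.086) knots; the water relative to ground = (-2.150, -2.812) knots.
Velocity relative to ground = (9.086, -9.086) + (-2.150, -2.812) = (6.936, -11.899) knots.
Bearing = atan2(6.94, -11.90) = 149.76° clockwise from north.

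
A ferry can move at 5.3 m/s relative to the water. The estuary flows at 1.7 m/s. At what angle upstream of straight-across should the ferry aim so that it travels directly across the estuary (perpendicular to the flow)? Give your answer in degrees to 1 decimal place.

18.7°

To cancel the current, the upstream component of the ferry's velocity must equal the flow: 5.3 sin θ = 1.7.
sin θ = 1.7 / 5.3 = 0.3208.
θ = arcsin(0.3208) = 18.709°.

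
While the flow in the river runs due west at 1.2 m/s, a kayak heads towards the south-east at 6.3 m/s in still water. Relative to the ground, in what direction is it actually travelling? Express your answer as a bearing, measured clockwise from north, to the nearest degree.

144°

Taking east as x and north as y: velocity relative to the water = (4.455, -4.455) m/s; the water relative to ground = (-1.200, 0.000) m/s.
Velocity relative to ground = (4.455, -4.455) + (-1.200, 0.000) = (3.255, -4.455) m/s.
Bearing = atan2(3.25, -4.45) = 143.85° clockwise from north.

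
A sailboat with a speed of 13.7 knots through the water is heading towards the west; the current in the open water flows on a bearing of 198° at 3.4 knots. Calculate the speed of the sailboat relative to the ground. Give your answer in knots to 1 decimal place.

Taking east as x and north as y: velocity relative to the water = (-13.700, 0.000) knots; the water relative to ground = (-1.051, -3.234) knots.
Velocity relative to ground = (-13.700, 0.000) + (-1.051, -3.234) = (-14.751, -3.234) knots.
Speed = |(-14.751, -3.234)| = 15.101 knots.

15.1 knots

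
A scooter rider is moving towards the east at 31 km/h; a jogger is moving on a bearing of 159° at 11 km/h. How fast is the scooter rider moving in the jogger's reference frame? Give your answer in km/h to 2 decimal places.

Taking east as x and north as y: scooter rider velocity = (31.000, 0.000) km/h; jogger velocity = (3.942, -10.269) km/h.
Velocity of scooter rider relative to jogger = (31.000, 0.000) − (3.942, -10.269) = (27.058, 10.269) km/h.
Magnitude = |(27.058, 10.269)| = 28.941 km/h.

28.94 km/h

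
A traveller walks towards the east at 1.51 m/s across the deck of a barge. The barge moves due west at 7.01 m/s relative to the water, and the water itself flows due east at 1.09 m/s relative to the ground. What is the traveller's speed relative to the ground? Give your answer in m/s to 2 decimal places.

4.41 m/s

In east/north components (m/s): traveller relative to barge = (1.510, 0.000); barge relative to water = (-7.010, 0.000); water relative to ground = (1.090, 0.000).
Sum = (-4.410, 0.000) m/s.
Speed = |(-4.410, 0.000)| = 4.410 m/s.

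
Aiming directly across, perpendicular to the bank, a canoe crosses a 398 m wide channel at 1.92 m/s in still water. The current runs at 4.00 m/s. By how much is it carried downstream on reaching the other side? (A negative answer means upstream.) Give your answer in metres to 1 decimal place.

Perpendicular speed = 1.920 m/s; crossing time = 398 / 1.920 = 207.292 s.
Net downstream speed = 4.000 m/s.
Drift = 4.000 × 207.292 = 829.167 m (downstream).

829.2 m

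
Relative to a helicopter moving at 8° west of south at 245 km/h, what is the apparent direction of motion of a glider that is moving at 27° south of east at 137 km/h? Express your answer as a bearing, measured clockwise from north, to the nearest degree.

041°

Taking east as x and north as y: glider velocity = (122.068, -62.197) km/h; helicopter velocity = (-34.097, -242.616) km/h.
Velocity of glider relative to helicopter = (122.068, -62.197) − (-34.097, -242.616) = (156.165, 180.419) km/h.
Bearing = atan2(156.17, 180.42) = 40.88° clockwise from north.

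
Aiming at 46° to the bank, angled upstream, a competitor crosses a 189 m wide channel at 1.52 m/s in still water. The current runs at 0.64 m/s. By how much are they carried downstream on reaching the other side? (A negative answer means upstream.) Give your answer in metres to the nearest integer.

Perpendicular speed = 1.093 m/s; crossing time = 189 / 1.093 = 172.856 s.
Net downstream speed = -0.416 m/s.
Drift = -0.416 × 172.856 = -71.887 m (upstream).

-72 m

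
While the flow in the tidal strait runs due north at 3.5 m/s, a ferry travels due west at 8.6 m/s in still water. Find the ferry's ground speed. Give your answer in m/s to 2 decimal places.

Taking east as x and north as y: velocity relative to the water = (-8.600, 0.000) m/s; the water relative to ground = (0.000, 3.500) m/s.
Velocity relative to ground = (-8.600, 0.000) + (0.000, 3.500) = (-8.600, 3.500) m/s.
Speed = |(-8.600, 3.500)| = 9.285 m/s.

9.28 m/s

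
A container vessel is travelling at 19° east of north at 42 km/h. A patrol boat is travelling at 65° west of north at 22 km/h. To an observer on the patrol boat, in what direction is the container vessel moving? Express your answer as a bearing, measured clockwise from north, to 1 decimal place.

047.9°

Taking east as x and north as y: container vessel velocity = (13.674, 39.712) km/h; patrol boat velocity = (-19.939, 9.298) km/h.
Velocity of container vessel relative to patrol boat = (13.674, 39.712) − (-19.939, 9.298) = (33.613, 30.414) km/h.
Bearing = atan2(33.61, 30.41) = 47.86° clockwise from north.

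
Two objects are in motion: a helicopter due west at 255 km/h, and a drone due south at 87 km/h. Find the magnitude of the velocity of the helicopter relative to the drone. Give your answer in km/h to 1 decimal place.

Taking east as x and north as y: helicopter velocity = (-255.000, 0.000) km/h; drone velocity = (0.000, -87.000) km/h.
Velocity of helicopter relative to drone = (-255.000, 0.000) − (0.000, -87.000) = (-255.000, 87.000) km/h.
Magnitude = |(-255.000, 87.000)| = 269.433 km/h.

269.4 km/h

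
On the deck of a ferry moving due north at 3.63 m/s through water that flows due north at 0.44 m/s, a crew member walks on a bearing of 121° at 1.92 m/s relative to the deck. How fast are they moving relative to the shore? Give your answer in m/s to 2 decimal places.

In east/north components (m/s): crew member relative to ferry = (1.646, -0.989); ferry relative to water = (0.000, 3.630); water relative to ground = (0.000, 0.440).
Sum = (1.646, 3.081) m/s.
Speed = |(1.646, 3.081)| = 3.493 m/s.

3.49 m/s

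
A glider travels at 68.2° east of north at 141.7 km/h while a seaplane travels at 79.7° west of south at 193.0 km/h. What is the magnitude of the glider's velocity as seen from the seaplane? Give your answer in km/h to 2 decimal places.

Taking east as x and north as y: glider velocity = (131.566, 52.623) km/h; seaplane velocity = (-189.890, -34.509) km/h.
Velocity of glider relative to seaplane = (131.566, 52.623) − (-189.890, -34.509) = (321.456, 87.132) km/h.
Magnitude = |(321.456, 87.132)| = 333.056 km/h.

333.06 km/h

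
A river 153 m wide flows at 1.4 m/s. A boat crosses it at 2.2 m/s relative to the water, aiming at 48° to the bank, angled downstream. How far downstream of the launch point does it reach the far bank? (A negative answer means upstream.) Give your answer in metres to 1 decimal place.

Perpendicular speed = 1.635 m/s; crossing time = 153 / 1.635 = 93.583 s.
Net downstream speed = 2.872 m/s.
Drift = 2.872 × 93.583 = 268.778 m (downstream).

268.8 m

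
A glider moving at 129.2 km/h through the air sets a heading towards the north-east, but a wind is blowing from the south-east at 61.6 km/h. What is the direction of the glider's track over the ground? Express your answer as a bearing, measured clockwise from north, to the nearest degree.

020°

Taking east as x and north as y: velocity relative to the air = (91.358, 91.358) km/h; the air relative to ground = (-43.558, 43.558) km/h.
Velocity relative to ground = (91.358, 91.358) + (-43.558, 43.558) = (47.800, 134.916) km/h.
Bearing = atan2(47.80, 134.92) = 19.51° clockwise from north.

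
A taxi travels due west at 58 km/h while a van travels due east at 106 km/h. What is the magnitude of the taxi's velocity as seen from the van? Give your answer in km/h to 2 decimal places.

Taking east as x and north as y: taxi velocity = (-58.000, 0.000) km/h; van velocity = (106.000, 0.000) km/h.
Velocity of taxi relative to van = (-58.000, 0.000) − (106.000, 0.000) = (-164.000, 0.000) km/h.
Magnitude = |(-164.000, 0.000)| = 164.000 km/h.

164.00 km/h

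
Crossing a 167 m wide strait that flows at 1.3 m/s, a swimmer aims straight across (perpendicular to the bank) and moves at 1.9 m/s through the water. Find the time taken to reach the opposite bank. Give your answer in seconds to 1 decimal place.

87.9 s

The component of the swimmer's velocity perpendicular to the bank is 1.9 m/s.
Only the cross-stream component determines the crossing time; the current contributes nothing perpendicular to the bank.
Time = 167 / 1.900 = 87.895 s.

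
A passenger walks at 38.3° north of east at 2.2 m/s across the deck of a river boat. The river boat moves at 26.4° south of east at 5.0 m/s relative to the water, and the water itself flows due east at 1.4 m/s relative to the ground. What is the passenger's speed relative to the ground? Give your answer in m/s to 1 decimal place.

In east/north components (m/s): passenger relative to river boat = (1.727, 1.364); river boat relative to water = (4.479, -2.223); water relative to ground = (1.400, 0.000).
Sum = (7.605, -0.860) m/s.
Speed = |(7.605, -0.860)| = 7.653 m/s.

7.7 m/s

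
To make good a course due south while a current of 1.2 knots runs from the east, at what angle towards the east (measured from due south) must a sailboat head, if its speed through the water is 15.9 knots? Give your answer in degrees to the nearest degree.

4°

The current pushes perpendicular to the desired track; the heading must have a component into the current equal to 1.2 knots: 15.9 sin θ = 1.2.
sin θ = 0.0755, so θ = 4.328°.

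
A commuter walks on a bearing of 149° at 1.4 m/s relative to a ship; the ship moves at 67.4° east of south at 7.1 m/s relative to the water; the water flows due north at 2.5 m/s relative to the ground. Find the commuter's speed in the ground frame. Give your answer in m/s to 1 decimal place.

7.4 m/s

In east/north components (m/s): commuter relative to ship = (0.721, -1.200); ship relative to water = (6.555, -2.728); water relative to ground = (0.000, 2.500).
Sum = (7.276, -1.429) m/s.
Speed = |(7.276, -1.429)| = 7.415 m/s.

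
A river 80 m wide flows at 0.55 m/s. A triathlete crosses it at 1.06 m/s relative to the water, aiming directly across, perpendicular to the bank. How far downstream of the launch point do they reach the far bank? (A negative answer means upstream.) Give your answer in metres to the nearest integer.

Perpendicular speed = 1.060 m/s; crossing time = 80 / 1.060 = 75.472 s.
Net downstream speed = 0.550 m/s.
Drift = 0.550 × 75.472 = 41.509 m (downstream).

42 m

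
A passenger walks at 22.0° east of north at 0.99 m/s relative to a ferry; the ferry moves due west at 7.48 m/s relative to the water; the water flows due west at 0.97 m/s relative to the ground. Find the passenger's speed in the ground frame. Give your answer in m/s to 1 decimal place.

In east/north components (m/s): passenger relative to ferry = (0.371, 0.918); ferry relative to water = (-7.480, 0.000); water relative to ground = (-0.970, 0.000).
Sum = (-8.079, 0.918) m/s.
Speed = |(-8.079, 0.918)| = 8.131 m/s.

8.1 m/s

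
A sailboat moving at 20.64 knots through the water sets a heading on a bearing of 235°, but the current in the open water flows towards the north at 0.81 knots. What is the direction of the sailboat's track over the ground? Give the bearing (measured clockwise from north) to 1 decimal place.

Taking east as x and north as y: velocity relative to the water = (-16.907, -11.839) knots; the water relative to ground = (0.000, 0.810) knots.
Velocity relative to ground = (-16.907, -11.839) + (0.000, 0.810) = (-16.907, -11.029) knots.
Bearing = atan2(-16.91, -11.03) = 236.88° clockwise from north.

236.9°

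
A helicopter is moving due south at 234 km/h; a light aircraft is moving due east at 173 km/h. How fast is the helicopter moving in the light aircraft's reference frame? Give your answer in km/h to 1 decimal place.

291.0 km/h

Taking east as x and north as y: helicopter velocity = (0.000, -234.000) km/h; light aircraft velocity = (173.000, 0.000) km/h.
Velocity of helicopter relative to light aircraft = (0.000, -234.000) − (173.000, 0.000) = (-173.000, -234.000) km/h.
Magnitude = |(-173.000, -234.000)| = 291.007 km/h.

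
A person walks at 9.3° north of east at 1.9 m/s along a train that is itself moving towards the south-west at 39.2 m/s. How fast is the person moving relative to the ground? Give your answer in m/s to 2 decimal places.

Taking east as x and north as y: train velocity = (-27.719, -27.719) m/s; person velocity relative to train = (1.875, 0.307) m/s.
Velocity relative to ground = (-27.719, -27.719) + (1.875, 0.307) = (-25.844, -27.412) m/s.
Speed = |(-25.844, -27.412)| = 37.673 m/s.

37.67 m/s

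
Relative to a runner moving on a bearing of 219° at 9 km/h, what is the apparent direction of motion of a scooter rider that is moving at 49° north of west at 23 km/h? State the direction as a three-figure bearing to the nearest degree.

339°

Taking east as x and north as y: scooter rider velocity = (-15.089, 17.358) km/h; runner velocity = (-5.664, -6.994) km/h.
Velocity of scooter rider relative to runner = (-15.089, 17.358) − (-5.664, -6.994) = (-9.425, 24.353) km/h.
Bearing = atan2(-9.43, 24.35) = 338.84° clockwise from north.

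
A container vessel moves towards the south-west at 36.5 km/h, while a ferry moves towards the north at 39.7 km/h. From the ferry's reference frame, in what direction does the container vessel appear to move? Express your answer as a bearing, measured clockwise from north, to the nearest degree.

Taking east as x and north as y: container vessel velocity = (-25.809, -25.809) km/h; ferry velocity = (0.000, 39.700) km/h.
Velocity of container vessel relative to ferry = (-25.809, -25.809) − (0.000, 39.700) = (-25.809, -65.509) km/h.
Bearing = atan2(-25.81, -65.51) = 201.50° clockwise from north.

202°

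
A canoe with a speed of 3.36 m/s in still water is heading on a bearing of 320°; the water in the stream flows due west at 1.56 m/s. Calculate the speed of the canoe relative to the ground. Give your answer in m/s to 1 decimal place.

Taking east as x and north as y: velocity relative to the water = (-2.160, 2.574) m/s; the water relative to ground = (-1.560, 0.000) m/s.
Velocity relative to ground = (-2.160, 2.574) + (-1.560, 0.000) = (-3.720, 2.574) m/s.
Speed = |(-3.720, 2.574)| = 4.523 m/s.

4.5 m/s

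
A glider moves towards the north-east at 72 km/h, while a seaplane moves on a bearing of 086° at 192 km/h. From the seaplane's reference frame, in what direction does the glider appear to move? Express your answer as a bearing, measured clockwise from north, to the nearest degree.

285°

Taking east as x and north as y: glider velocity = (50.912, 50.912) km/h; seaplane velocity = (191.532, 13.393) km/h.
Velocity of glider relative to seaplane = (50.912, 50.912) − (191.532, 13.393) = (-140.621, 37.518) km/h.
Bearing = atan2(-140.62, 37.52) = 284.94° clockwise from north.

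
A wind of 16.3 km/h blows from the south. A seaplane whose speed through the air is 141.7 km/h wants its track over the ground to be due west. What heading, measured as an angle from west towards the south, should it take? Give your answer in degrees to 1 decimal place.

6.6°

The wind pushes perpendicular to the desired track; the heading must have a component into the wind equal to 16.3 km/h: 141.7 sin θ = 16.3.
sin θ = 0.1150, so θ = 6.605°.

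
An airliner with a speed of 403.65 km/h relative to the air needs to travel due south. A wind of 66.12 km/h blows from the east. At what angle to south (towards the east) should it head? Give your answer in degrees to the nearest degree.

The wind pushes perpendicular to the desired track; the heading must have a component into the wind equal to 66.12 km/h: 403.65 sin θ = 66.12.
sin θ = 0.1638, so θ = 9.428°.

9°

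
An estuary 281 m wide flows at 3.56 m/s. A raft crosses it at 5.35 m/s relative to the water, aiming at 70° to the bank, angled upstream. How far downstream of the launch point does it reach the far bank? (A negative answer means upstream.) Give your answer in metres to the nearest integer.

97 m

Perpendicular speed = 5.027 m/s; crossing time = 281 / 5.027 = 55.894 s.
Net downstream speed = 1.730 m/s.
Drift = 1.730 × 55.894 = 96.708 m (downstream).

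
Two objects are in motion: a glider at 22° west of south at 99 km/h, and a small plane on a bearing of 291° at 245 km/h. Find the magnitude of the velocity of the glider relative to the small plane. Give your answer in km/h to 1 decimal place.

262.6 km/h

Taking east as x and north as y: glider velocity = (-37.086, -91.791) km/h; small plane velocity = (-228.727, 87.800) km/h.
Velocity of glider relative to small plane = (-37.086, -91.791) − (-228.727, 87.800) = (191.641, -179.591) km/h.
Magnitude = |(191.641, -179.591)| = 262.639 km/h.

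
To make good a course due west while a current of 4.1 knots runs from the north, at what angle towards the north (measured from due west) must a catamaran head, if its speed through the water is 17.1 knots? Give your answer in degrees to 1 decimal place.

13.9°

The current pushes perpendicular to the desired track; the heading must have a component into the current equal to 4.1 knots: 17.1 sin θ = 4.1.
sin θ = 0.2398, so θ = 13.873°.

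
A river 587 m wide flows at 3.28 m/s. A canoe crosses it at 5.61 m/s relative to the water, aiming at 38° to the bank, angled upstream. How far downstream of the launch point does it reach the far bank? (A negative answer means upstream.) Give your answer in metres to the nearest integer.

Perpendicular speed = 3.454 m/s; crossing time = 587 / 3.454 = 169.955 s.
Net downstream speed = -1.141 m/s.
Drift = -1.141 × 169.955 = -193.874 m (upstream).

-194 m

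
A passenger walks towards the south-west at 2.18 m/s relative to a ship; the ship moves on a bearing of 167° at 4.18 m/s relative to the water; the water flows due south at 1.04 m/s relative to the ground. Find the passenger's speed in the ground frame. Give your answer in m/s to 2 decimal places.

6.68 m/s

In east/north components (m/s): passenger relative to ship = (-1.541, -1.541); ship relative to water = (0.940, -4.073); water relative to ground = (0.000, -1.040).
Sum = (-0.601, -6.654) m/s.
Speed = |(-0.601, -6.654)| = 6.681 m/s.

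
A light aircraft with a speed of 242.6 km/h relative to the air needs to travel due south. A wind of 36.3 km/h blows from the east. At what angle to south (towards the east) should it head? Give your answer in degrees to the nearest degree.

9°

The wind pushes perpendicular to the desired track; the heading must have a component into the wind equal to 36.3 km/h: 242.6 sin θ = 36.3.
sin θ = 0.1496, so θ = 8.605°.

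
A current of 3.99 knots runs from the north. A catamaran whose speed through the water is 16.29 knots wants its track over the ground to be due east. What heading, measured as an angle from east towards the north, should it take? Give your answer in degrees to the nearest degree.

The current pushes perpendicular to the desired track; the heading must have a component into the current equal to 3.99 knots: 16.29 sin θ = 3.99.
sin θ = 0.2449, so θ = 14.178°.

14°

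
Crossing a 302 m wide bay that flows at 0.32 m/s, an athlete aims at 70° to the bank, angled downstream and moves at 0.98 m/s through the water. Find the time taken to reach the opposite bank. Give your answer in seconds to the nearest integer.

328 s

The component of the athlete's velocity perpendicular to the bank is 0.98 × sin 70° = 0.921 m/s.
The flow acts along the bank and has no component across it.
Time = 302 / 0.921 = 327.940 s.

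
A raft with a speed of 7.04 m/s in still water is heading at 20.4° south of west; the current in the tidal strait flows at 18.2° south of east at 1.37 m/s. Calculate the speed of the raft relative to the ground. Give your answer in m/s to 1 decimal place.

6.0 m/s

Taking east as x and north as y: velocity relative to the water = (-6.598, -2.454) m/s; the water relative to ground = (1.301, -0.428) m/s.
Velocity relative to ground = (-6.598, -2.454) + (1.301, -0.428) = (-5.297, -2.882) m/s.
Speed = |(-5.297, -2.882)| = 6.030 m/s.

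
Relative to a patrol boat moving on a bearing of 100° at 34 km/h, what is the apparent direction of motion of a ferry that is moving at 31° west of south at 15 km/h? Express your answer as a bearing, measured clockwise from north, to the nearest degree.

Taking east as x and north as y: ferry velocity = (-7.726, -12.858) km/h; patrol boat velocity = (33.483, -5.904) km/h.
Velocity of ferry relative to patrol boat = (-7.726, -12.858) − (33.483, -5.904) = (-41.209, -6.953) km/h.
Bearing = atan2(-41.21, -6.95) = 260.42° clockwise from north.

260°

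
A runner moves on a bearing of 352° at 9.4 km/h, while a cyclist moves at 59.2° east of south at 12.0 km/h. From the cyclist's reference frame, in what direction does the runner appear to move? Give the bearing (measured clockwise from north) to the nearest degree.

323°

Taking east as x and north as y: runner velocity = (-1.308, 9.309) km/h; cyclist velocity = (10.308, -6.145) km/h.
Velocity of runner relative to cyclist = (-1.308, 9.309) − (10.308, -6.145) = (-11.616, 15.453) km/h.
Bearing = atan2(-11.62, 15.45) = 323.07° clockwise from north.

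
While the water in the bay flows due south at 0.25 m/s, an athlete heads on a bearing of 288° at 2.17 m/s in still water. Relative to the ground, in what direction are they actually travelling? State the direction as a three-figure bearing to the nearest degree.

282°

Taking east as x and north as y: velocity relative to the water = (-2.064, 0.671) m/s; the water relative to ground = (0.000, -0.250) m/s.
Velocity relative to ground = (-2.064, 0.671) + (0.000, -0.250) = (-2.064, 0.421) m/s.
Bearing = atan2(-2.06, 0.42) = 281.52° clockwise from north.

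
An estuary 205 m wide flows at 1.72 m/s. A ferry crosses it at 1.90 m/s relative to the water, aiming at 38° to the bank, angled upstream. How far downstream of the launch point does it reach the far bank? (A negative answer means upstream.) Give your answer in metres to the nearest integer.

Perpendicular speed = 1.170 m/s; crossing time = 205 / 1.170 = 175.250 s.
Net downstream speed = 0.223 m/s.
Drift = 0.223 × 175.250 = 39.042 m (downstream).

39 m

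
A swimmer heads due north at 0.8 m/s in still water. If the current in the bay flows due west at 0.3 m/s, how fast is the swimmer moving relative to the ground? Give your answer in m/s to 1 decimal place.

0.9 m/s

Taking east as x and north as y: velocity relative to the water = (0.000, 0.800) m/s; the water relative to ground = (-0.300, 0.000) m/s.
Velocity relative to ground = (0.000, 0.800) + (-0.300, 0.000) = (-0.300, 0.800) m/s.
Speed = |(-0.300, 0.800)| = 0.854 m/s.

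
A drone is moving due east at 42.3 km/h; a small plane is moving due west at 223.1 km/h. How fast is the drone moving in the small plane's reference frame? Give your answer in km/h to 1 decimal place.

Taking east as x and north as y: drone velocity = (42.300, 0.000) km/h; small plane velocity = (-223.100, 0.000) km/h.
Velocity of drone relative to small plane = (42.300, 0.000) − (-223.100, 0.000) = (265.400, 0.000) km/h.
Magnitude = |(265.400, 0.000)| = 265.400 km/h.

265.4 km/h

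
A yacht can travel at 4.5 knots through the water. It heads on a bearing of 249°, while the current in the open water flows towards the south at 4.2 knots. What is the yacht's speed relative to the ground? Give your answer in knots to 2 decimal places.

Taking east as x and north as y: velocity relative to the water = (-4.201, -1.613) knots; the water relative to ground = (0.000, -4.200) knots.
Velocity relative to ground = (-4.201, -1.613) + (0.000, -4.200) = (-4.201, -5.813) knots.
Speed = |(-4.201, -5.813)| = 7.172 knots.

7.17 knots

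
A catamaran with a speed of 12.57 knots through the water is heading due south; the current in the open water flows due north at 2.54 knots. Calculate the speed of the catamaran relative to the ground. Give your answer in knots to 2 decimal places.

Taking east as x and north as y: velocity relative to the water = (0.000, -12.570) knots; the water relative to ground = (0.000, 2.540) knots.
Velocity relative to ground = (0.000, -12.570) + (0.000, 2.540) = (0.000, -10.030) knots.
Speed = |(0.000, -10.030)| = 10.030 knots.

10.03 knots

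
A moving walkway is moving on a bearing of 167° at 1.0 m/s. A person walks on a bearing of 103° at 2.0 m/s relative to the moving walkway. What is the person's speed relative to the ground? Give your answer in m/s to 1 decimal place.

Taking east as x and north as y: moving walkway velocity = (0.225, -0.974) m/s; person velocity relative to moving walkway = (1.949, -0.450) m/s.
Velocity relative to ground = (0.225, -0.974) + (1.949, -0.450) = (2.174, -1.424) m/s.
Speed = |(2.174, -1.424)| = 2.599 m/s.

2.6 m/s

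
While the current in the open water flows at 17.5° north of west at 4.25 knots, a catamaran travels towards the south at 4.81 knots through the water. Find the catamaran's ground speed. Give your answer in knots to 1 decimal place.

Taking east as x and north as y: velocity relative to the water = (0.000, -4.810) knots; the water relative to ground = (-4.053, 1.278) knots.
Velocity relative to ground = (0.000, -4.810) + (-4.053, 1.278) = (-4.053, -3.532) knots.
Speed = |(-4.053, -3.532)| = 5.376 knots.

5.4 knots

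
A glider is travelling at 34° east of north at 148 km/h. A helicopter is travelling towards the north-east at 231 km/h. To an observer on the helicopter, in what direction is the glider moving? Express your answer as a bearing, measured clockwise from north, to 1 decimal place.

243.2°

Taking east as x and north as y: glider velocity = (82.761, 122.698) km/h; helicopter velocity = (163.342, 163.342) km/h.
Velocity of glider relative to helicopter = (82.761, 122.698) − (163.342, 163.342) = (-80.581, -40.644) km/h.
Bearing = atan2(-80.58, -40.64) = 243.23° clockwise from north.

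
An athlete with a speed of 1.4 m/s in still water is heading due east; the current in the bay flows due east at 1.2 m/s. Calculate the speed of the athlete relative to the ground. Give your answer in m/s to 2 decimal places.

Taking east as x and north as y: velocity relative to the water = (1.400, 0.000) m/s; the water relative to ground = (1.200, 0.000) m/s.
Velocity relative to ground = (1.400, 0.000) + (1.200, 0.000) = (2.600, 0.000) m/s.
Speed = |(2.600, 0.000)| = 2.600 m/s.

2.60 m/s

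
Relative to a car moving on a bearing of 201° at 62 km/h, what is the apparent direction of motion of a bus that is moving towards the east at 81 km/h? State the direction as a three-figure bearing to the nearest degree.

061°

Taking east as x and north as y: bus velocity = (81.000, 0.000) km/h; car velocity = (-22.219, -57.882) km/h.
Velocity of bus relative to car = (81.000, 0.000) − (-22.219, -57.882) = (103.219, 57.882) km/h.
Bearing = atan2(103.22, 57.88) = 60.72° clockwise from north.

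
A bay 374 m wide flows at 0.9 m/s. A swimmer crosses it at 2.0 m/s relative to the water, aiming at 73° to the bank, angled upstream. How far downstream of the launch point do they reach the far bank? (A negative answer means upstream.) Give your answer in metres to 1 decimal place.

61.6 m

Perpendicular speed = 1.913 m/s; crossing time = 374 / 1.913 = 195.544 s.
Net downstream speed = 0.315 m/s.
Drift = 0.315 × 195.544 = 61.647 m (downstream).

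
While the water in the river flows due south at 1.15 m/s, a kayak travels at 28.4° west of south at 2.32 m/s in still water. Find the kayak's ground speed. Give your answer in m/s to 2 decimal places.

Taking east as x and north as y: velocity relative to the water = (-1.103, -2.041) m/s; the water relative to ground = (0.000, -1.150) m/s.
Velocity relative to ground = (-1.103, -2.041) + (0.000, -1.150) = (-1.103, -3.191) m/s.
Speed = |(-1.103, -3.191)| = 3.376 m/s.

3.38 m/s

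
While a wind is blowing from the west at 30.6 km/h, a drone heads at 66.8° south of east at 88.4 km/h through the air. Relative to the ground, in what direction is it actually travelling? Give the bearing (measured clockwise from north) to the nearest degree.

Taking east as x and north as y: velocity relative to the air = (34.824, -81.252) km/h; the air relative to ground = (30.600, 0.000) km/h.
Velocity relative to ground = (34.824, -81.252) + (30.600, 0.000) = (65.424, -81.252) km/h.
Bearing = atan2(65.42, -81.25) = 141.16° clockwise from north.

141°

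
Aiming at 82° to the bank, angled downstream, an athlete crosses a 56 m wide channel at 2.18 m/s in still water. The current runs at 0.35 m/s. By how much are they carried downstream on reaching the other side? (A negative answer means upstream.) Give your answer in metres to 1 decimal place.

16.9 m

Perpendicular speed = 2.159 m/s; crossing time = 56 / 2.159 = 25.941 s.
Net downstream speed = 0.653 m/s.
Drift = 0.653 × 25.941 = 16.949 m (downstream).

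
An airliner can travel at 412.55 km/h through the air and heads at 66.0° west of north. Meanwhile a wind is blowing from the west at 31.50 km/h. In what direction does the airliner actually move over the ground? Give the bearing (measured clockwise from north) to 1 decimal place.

Taking east as x and north as y: velocity relative to the air = (-376.883, 167.799) km/h; the air relative to ground = (31.500, 0.000) km/h.
Velocity relative to ground = (-376.883, 167.799) + (31.500, 0.000) = (-345.383, 167.799) km/h.
Bearing = atan2(-345.38, 167.80) = 295.91° clockwise from north.

295.9°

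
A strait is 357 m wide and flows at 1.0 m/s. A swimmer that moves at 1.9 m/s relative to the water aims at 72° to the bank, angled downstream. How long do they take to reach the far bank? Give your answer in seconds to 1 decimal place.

The component of the swimmer's velocity perpendicular to the bank is 1.9 × sin 72° = 1.807 m/s.
The current is parallel to the bank, so it does not affect the crossing time.
Time = 357 / 1.807 = 197.564 s.

197.6 s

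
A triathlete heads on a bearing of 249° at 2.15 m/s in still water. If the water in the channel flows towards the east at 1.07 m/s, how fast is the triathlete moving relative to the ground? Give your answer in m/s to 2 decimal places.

Taking east as x and north as y: velocity relative to the water = (-2.007, -0.770) m/s; the water relative to ground = (1.070, 0.000) m/s.
Velocity relative to ground = (-2.007, -0.770) + (1.070, 0.000) = (-0.937, -0.770) m/s.
Speed = |(-0.937, -0.770)| = 1.213 m/s.

1.21 m/s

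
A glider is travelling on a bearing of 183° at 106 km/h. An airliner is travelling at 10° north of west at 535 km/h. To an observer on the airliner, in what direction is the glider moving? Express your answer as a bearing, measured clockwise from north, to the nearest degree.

111°

Taking east as x and north as y: glider velocity = (-5.548, -105.855) km/h; airliner velocity = (-526.872, 92.902) km/h.
Velocity of glider relative to airliner = (-5.548, -105.855) − (-526.872, 92.902) = (521.325, -198.757) km/h.
Bearing = atan2(521.32, -198.76) = 110.87° clockwise from north.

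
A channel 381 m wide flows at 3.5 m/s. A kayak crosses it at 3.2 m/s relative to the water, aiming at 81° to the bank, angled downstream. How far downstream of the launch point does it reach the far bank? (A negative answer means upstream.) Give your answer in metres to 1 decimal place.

Perpendicular speed = 3.161 m/s; crossing time = 381 / 3.161 = 120.547 s.
Net downstream speed = 4.001 m/s.
Drift = 4.001 × 120.547 = 482.258 m (downstream).

482.3 m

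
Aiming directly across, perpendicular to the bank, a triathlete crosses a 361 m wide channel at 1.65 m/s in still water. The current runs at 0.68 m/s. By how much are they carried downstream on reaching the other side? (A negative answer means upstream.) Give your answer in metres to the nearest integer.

149 m

Perpendicular speed = 1.650 m/s; crossing time = 361 / 1.650 = 218.788 s.
Net downstream speed = 0.680 m/s.
Drift = 0.680 × 218.788 = 148.776 m (downstream).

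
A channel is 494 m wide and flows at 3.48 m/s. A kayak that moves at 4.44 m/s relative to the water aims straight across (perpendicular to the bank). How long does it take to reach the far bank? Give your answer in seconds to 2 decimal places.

111.26 s

The component of the kayak's velocity perpendicular to the bank is 4.44 m/s.
The current is parallel to the bank, so it does not affect the crossing time.
Time = 494 / 4.440 = 111.261 s.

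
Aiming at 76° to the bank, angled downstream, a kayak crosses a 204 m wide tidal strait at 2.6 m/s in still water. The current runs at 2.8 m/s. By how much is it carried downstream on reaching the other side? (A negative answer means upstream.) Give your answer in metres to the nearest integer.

277 m

Perpendicular speed = 2.523 m/s; crossing time = 204 / 2.523 = 80.864 s.
Net downstream speed = 3.429 m/s.
Drift = 3.429 × 80.864 = 277.281 m (downstream).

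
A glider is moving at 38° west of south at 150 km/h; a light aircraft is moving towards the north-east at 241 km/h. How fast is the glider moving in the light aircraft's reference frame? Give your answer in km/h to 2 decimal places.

390.31 km/h

Taking east as x and north as y: glider velocity = (-92.349, -118.202) km/h; light aircraft velocity = (170.413, 170.413) km/h.
Velocity of glider relative to light aircraft = (-92.349, -118.202) − (170.413, 170.413) = (-262.762, -288.614) km/h.
Magnitude = |(-262.762, -288.614)| = 390.310 km/h.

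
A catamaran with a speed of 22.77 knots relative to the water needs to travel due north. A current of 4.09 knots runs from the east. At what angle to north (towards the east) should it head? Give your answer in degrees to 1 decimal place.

The current pushes perpendicular to the desired track; the heading must have a component into the current equal to 4.09 knots: 22.77 sin θ = 4.09.
sin θ = 0.1796, so θ = 10.348°.

10.3°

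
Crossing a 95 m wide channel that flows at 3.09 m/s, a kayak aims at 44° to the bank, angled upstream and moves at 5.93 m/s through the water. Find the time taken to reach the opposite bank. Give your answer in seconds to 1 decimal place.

The component of the kayak's velocity perpendicular to the bank is 5.93 × sin 44° = 4.119 m/s.
Only the cross-stream component determines the crossing time; the current contributes nothing perpendicular to the bank.
Time = 95 / 4.119 = 23.062 s.

23.1 s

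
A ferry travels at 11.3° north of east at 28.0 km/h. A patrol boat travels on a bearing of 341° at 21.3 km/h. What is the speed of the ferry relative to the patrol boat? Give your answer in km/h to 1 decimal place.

Taking east as x and north as y: ferry velocity = (27.457, 5.486) km/h; patrol boat velocity = (-6.935, 20.140) km/h.
Velocity of ferry relative to patrol boat = (27.457, 5.486) − (-6.935, 20.140) = (34.392, -14.653) km/h.
Magnitude = |(34.392, -14.653)| = 37.383 km/h.

37.4 km/h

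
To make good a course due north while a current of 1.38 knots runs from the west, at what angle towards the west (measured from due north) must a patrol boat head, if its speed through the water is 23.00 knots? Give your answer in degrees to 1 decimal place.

3.4°

The current pushes perpendicular to the desired track; the heading must have a component into the current equal to 1.38 knots: 23.00 sin θ = 1.38.
sin θ = 0.0600, so θ = 3.440°.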